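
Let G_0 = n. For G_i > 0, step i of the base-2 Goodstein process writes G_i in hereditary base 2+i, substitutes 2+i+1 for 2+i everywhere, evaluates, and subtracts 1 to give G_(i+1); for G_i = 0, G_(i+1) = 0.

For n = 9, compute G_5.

2471826

9 —HB2→ 2^(2 + 1) + 1 —bump→ 3^(3 + 1) + 1 = 82 —(−1)→ 81
81 —HB3→ 3^(3 + 1) —bump→ 4^(4 + 1) = 1024 —(−1)→ 1023
1023 —HB4→ 3·4^4 + 3·4^3 + 3·4^2 + 3·4 + 3 —bump→ 3·5^5 + 3·5^3 + 3·5^2 + 3·5 + 3 = 9843 —(−1)→ 9842
9842 —HB5→ 3·5^5 + 3·5^3 + 3·5^2 + 3·5 + 2 —bump→ 3·6^6 + 3·6^3 + 3·6^2 + 3·6 + 2 = 140744 —(−1)→ 140743
140743 —HB6→ 3·6^6 + 3·6^3 + 3·6^2 + 3·6 + 1 —bump→ 3·7^7 + 3·7^3 + 3·7^2 + 3·7 + 1 = 2471827 —(−1)→ 2471826
2471826 —HB7→ 3·7^7 + 3·7^3 + 3·7^2 + 3·7 —bump→ 3·8^8 + 3·8^3 + 3·8^2 + 3·8 = 50333400 —(−1)→ 50333399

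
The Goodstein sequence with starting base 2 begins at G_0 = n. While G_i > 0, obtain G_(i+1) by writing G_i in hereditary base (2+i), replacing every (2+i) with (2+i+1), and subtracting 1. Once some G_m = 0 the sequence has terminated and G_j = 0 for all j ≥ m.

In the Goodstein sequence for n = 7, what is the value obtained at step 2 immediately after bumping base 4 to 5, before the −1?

3128

(0) 7|_2 = 2^2 + 2 + 1 ↦ 3^3 + 3 + 1|_3 = 31 ⇒ 30
(1) 30|_3 = 3^3 + 3 ↦ 4^4 + 4|_4 = 260 ⇒ 259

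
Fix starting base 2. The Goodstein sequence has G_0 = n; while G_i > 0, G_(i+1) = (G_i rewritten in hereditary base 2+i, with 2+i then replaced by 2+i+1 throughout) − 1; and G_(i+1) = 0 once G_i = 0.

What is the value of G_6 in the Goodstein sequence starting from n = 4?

base 2: 4 = 2^2; at 3: 3^3 = 27; next = 26
base 3: 26 = 2·3^2 + 2·3 + 2; at 4: 2·4^2 + 2·4 + 2 = 42; next = 41
base 4: 41 = 2·4^2 + 2·4 + 1; at 5: 2·5^2 + 2·5 + 1 = 61; next = 60
base 5: 60 = 2·5^2 + 2·5; at 6: 2·6^2 + 2·6 = 84; next = 83
base 6: 83 = 2·6^2 + 6 + 5; at 7: 2·7^2 + 7 + 5 = 110; next = 109
base 7: 109 = 2·7^2 + 7 + 4; at 8: 2·8^2 + 8 + 4 = 140; next = 139

139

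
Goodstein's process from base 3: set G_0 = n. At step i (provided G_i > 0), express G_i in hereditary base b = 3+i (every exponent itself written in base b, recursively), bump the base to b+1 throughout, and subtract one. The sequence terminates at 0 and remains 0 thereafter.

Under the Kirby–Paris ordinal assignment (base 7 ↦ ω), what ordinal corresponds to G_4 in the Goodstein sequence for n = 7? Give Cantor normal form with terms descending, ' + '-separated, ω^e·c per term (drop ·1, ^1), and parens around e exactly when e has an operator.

G_0=7  [base 3] 2·3 + 1  →[3↦4]→  2·4 + 1 = 9  −1 ⇒ G_1=8
G_1=8  [base 4] 2·4  →[4↦5]→  2·5 = 10  −1 ⇒ G_2=9
G_2=9  [base 5] 5 + 4  →[5↦6]→  6 + 4 = 10  −1 ⇒ G_3=9
G_3=9  [base 6] 6 + 3  →[6↦7]→  7 + 3 = 10  −1 ⇒ G_4=9
G_4=9  [base 7] 7 + 2  →[7↦8]→  8 + 2 = 10  −1 ⇒ G_5=9

ω + 2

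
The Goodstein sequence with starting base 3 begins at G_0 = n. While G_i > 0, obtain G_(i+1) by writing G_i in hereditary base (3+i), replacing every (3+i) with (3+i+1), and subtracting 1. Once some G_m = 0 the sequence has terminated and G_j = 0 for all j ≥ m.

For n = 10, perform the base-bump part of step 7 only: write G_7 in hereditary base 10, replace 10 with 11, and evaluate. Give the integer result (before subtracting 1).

(0) 10|_3 = 3^2 + 1 ↦ 4^2 + 1|_4 = 17 ⇒ 16
(1) 16|_4 = 4^2 ↦ 5^2|_5 = 25 ⇒ 24
(2) 24|_5 = 4·5 + 4 ↦ 4·6 + 4|_6 = 28 ⇒ 27
(3) 27|_6 = 4·6 + 3 ↦ 4·7 + 3|_7 = 31 ⇒ 30
(4) 30|_7 = 4·7 + 2 ↦ 4·8 + 2|_8 = 34 ⇒ 33
(5) 33|_8 = 4·8 + 1 ↦ 4·9 + 1|_9 = 37 ⇒ 36
(6) 36|_9 = 4·9 ↦ 4·10|_10 = 40 ⇒ 39
(7) 39|_10 = 3·10 + 9 ↦ 3·11 + 9|_11 = 42 ⇒ 41

42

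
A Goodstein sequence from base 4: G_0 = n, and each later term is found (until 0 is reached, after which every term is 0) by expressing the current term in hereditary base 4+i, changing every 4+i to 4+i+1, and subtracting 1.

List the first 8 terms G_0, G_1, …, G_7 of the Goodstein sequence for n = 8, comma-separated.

8, 9, 9, 9, 9, 9, 9, 8

base 4: 8 = 2·4; at 5: 2·5 = 10; next = 9
base 5: 9 = 5 + 4; at 6: 6 + 4 = 10; next = 9
base 6: 9 = 6 + 3; at 7: 7 + 3 = 10; next = 9
base 7: 9 = 7 + 2; at 8: 8 + 2 = 10; next = 9
base 8: 9 = 8 + 1; at 9: 9 + 1 = 10; next = 9
base 9: 9 = 9; at 10: 10 = 10; next = 9
base 10: 9 = 9; at 11: 9 = 9; next = 8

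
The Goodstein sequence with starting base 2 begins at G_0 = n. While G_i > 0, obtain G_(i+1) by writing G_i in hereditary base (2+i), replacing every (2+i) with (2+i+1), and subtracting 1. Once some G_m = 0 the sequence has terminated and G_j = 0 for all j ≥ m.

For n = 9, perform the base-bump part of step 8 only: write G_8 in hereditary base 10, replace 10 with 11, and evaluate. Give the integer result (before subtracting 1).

step 0: 9 = 2^(2 + 1) + 1; sub 3 for 2: 3^(3 + 1) + 1; = 82; G_1 = 82−1 = 81
step 1: 81 = 3^(3 + 1); sub 4 for 3: 4^(4 + 1); = 1024; G_2 = 1024−1 = 1023
step 2: 1023 = 3·4^4 + 3·4^3 + 3·4^2 + 3·4 + 3; sub 5 for 4: 3·5^5 + 3·5^3 + 3·5^2 + 3·5 + 3; = 9843; G_3 = 9843−1 = 9842
step 3: 9842 = 3·5^5 + 3·5^3 + 3·5^2 + 3·5 + 2; sub 6 for 5: 3·6^6 + 3·6^3 + 3·6^2 + 3·6 + 2; = 140744; G_4 = 140744−1 = 140743
step 4: 140743 = 3·6^6 + 3·6^3 + 3·6^2 + 3·6 + 1; sub 7 for 6: 3·7^7 + 3·7^3 + 3·7^2 + 3·7 + 1; = 2471827; G_5 = 2471827−1 = 2471826
step 5: 2471826 = 3·7^7 + 3·7^3 + 3·7^2 + 3·7; sub 8 for 7: 3·8^8 + 3·8^3 + 3·8^2 + 3·8; = 50333400; G_6 = 50333400−1 = 50333399
step 6: 50333399 = 3·8^8 + 3·8^3 + 3·8^2 + 2·8 + 7; sub 9 for 8: 3·9^9 + 3·9^3 + 3·9^2 + 2·9 + 7; = 1162263922; G_7 = 1162263922−1 = 1162263921
step 7: 1162263921 = 3·9^9 + 3·9^3 + 3·9^2 + 2·9 + 6; sub 10 for 9: 3·10^10 + 3·10^3 + 3·10^2 + 2·10 + 6; = 30000003326; G_8 = 30000003326−1 = 30000003325
step 8: 30000003325 = 3·10^10 + 3·10^3 + 3·10^2 + 2·10 + 5; sub 11 for 10: 3·11^11 + 3·11^3 + 3·11^2 + 2·11 + 5; = 855935016216; G_9 = 855935016216−1 = 855935016215

855935016216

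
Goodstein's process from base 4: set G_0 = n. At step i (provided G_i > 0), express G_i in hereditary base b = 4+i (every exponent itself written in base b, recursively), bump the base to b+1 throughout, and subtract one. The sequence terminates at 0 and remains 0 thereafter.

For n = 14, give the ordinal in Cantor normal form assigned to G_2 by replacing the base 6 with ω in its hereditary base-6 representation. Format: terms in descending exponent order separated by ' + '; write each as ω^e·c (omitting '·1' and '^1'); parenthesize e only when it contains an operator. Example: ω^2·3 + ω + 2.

ω·3

base 4: 14 = 3·4 + 2; at 5: 3·5 + 2 = 17; next = 16
base 5: 16 = 3·5 + 1; at 6: 3·6 + 1 = 19; next = 18
base 6: 18 = 3·6; at 7: 3·7 = 21; next = 20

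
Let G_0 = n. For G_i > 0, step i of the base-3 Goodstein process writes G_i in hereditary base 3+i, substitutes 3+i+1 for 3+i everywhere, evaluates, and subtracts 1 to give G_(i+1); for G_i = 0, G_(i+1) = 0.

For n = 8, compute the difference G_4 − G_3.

0

G_0 = 8. HB_3(8) = 2·3 + 2. Bump = 10. G_1 = 9.
G_1 = 9. HB_4(9) = 2·4 + 1. Bump = 11. G_2 = 10.
G_2 = 10. HB_5(10) = 2·5. Bump = 12. G_3 = 11.
G_3 = 11. HB_6(11) = 6 + 5. Bump = 12. G_4 = 11.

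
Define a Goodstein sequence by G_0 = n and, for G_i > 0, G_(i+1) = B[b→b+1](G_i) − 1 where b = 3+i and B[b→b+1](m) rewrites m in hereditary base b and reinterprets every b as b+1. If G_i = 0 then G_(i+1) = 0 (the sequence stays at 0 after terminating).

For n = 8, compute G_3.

[0] 8 ≡ 2·3 + 2 (base 3). Lift 4: 10. −1: 9.
[1] 9 ≡ 2·4 + 1 (base 4). Lift 5: 11. −1: 10.
[2] 10 ≡ 2·5 (base 5). Lift 6: 12. −1: 11.
[3] 11 ≡ 6 + 5 (base 6). Lift 7: 12. −1: 11.

11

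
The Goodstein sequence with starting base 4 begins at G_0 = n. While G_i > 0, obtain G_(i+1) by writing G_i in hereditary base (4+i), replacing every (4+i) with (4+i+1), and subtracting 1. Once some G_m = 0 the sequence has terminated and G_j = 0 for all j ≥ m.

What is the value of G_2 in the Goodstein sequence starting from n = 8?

9

(0) 8|_4 = 2·4 ↦ 2·5|_5 = 10 ⇒ 9
(1) 9|_5 = 5 + 4 ↦ 6 + 4|_6 = 10 ⇒ 9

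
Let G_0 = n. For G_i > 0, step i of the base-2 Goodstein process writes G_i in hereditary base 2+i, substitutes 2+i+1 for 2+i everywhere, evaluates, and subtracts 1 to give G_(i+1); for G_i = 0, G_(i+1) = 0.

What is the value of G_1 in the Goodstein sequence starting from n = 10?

[0] 10 ≡ 2^(2 + 1) + 2 (base 2). Lift 3: 84. −1: 83.
[1] 83 ≡ 3^(3 + 1) + 2 (base 3). Lift 4: 1026. −1: 1025.

83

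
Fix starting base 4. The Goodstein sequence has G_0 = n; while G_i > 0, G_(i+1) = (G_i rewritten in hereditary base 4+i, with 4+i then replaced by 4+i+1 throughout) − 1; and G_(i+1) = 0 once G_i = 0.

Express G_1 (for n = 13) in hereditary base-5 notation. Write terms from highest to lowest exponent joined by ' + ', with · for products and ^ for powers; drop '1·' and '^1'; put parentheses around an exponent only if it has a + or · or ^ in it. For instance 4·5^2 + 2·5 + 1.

i=0: 13 = 3·4 + 1 (b=4); 4→5: 3·5 + 1 = 16; 16−1 = 15
i=1: 15 = 3·5 (b=5); 5→6: 3·6 = 18; 18−1 = 17

3·5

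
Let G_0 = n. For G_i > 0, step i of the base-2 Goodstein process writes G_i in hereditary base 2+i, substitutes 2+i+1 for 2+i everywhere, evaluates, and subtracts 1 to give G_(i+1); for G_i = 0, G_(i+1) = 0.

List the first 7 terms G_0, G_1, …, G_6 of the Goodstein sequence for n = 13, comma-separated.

13, 108, 1279, 16092, 280711, 5765998, 134219479

i=0: 13 = 2^(2 + 1) + 2^2 + 1 (b=2); 2→3: 3^(3 + 1) + 3^3 + 1 = 109; 109−1 = 108
i=1: 108 = 3^(3 + 1) + 3^3 (b=3); 3→4: 4^(4 + 1) + 4^4 = 1280; 1280−1 = 1279
i=2: 1279 = 4^(4 + 1) + 3·4^3 + 3·4^2 + 3·4 + 3 (b=4); 4→5: 5^(5 + 1) + 3·5^3 + 3·5^2 + 3·5 + 3 = 16093; 16093−1 = 16092
i=3: 16092 = 5^(5 + 1) + 3·5^3 + 3·5^2 + 3·5 + 2 (b=5); 5→6: 6^(6 + 1) + 3·6^3 + 3·6^2 + 3·6 + 2 = 280712; 280712−1 = 280711
i=4: 280711 = 6^(6 + 1) + 3·6^3 + 3·6^2 + 3·6 + 1 (b=6); 6→7: 7^(7 + 1) + 3·7^3 + 3·7^2 + 3·7 + 1 = 5765999; 5765999−1 = 5765998
i=5: 5765998 = 7^(7 + 1) + 3·7^3 + 3·7^2 + 3·7 (b=7); 7→8: 8^(8 + 1) + 3·8^3 + 3·8^2 + 3·8 = 134219480; 134219480−1 = 134219479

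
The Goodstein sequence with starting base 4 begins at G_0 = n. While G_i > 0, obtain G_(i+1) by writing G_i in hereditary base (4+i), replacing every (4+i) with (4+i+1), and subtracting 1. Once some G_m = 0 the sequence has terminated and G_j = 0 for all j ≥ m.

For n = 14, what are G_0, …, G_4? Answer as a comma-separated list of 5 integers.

14, 16, 18, 20, 21

[0] 14 ≡ 3·4 + 2 (base 4). Lift 5: 17. −1: 16.
[1] 16 ≡ 3·5 + 1 (base 5). Lift 6: 19. −1: 18.
[2] 18 ≡ 3·6 (base 6). Lift 7: 21. −1: 20.
[3] 20 ≡ 2·7 + 6 (base 7). Lift 8: 22. −1: 21.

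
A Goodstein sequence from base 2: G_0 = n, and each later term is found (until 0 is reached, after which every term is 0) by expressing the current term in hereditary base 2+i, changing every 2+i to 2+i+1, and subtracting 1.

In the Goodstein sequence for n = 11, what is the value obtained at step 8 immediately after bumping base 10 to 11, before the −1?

1997331745491

11 —HB2→ 2^(2 + 1) + 2 + 1 —bump→ 3^(3 + 1) + 3 + 1 = 85 —(−1)→ 84
84 —HB3→ 3^(3 + 1) + 3 —bump→ 4^(4 + 1) + 4 = 1028 —(−1)→ 1027
1027 —HB4→ 4^(4 + 1) + 3 —bump→ 5^(5 + 1) + 3 = 15628 —(−1)→ 15627
15627 —HB5→ 5^(5 + 1) + 2 —bump→ 6^(6 + 1) + 2 = 279938 —(−1)→ 279937
279937 —HB6→ 6^(6 + 1) + 1 —bump→ 7^(7 + 1) + 1 = 5764802 —(−1)→ 5764801
5764801 —HB7→ 7^(7 + 1) —bump→ 8^(8 + 1) = 134217728 —(−1)→ 134217727
134217727 —HB8→ 7·8^8 + 7·8^7 + 7·8^6 + 7·8^5 + 7·8^4 + 7·8^3 + 7·8^2 + 7·8 + 7 —bump→ 7·9^9 + 7·9^7 + 7·9^6 + 7·9^5 + 7·9^4 + 7·9^3 + 7·9^2 + 7·9 + 7 = 2749609303 —(−1)→ 2749609302
2749609302 —HB9→ 7·9^9 + 7·9^7 + 7·9^6 + 7·9^5 + 7·9^4 + 7·9^3 + 7·9^2 + 7·9 + 6 —bump→ 7·10^10 + 7·10^7 + 7·10^6 + 7·10^5 + 7·10^4 + 7·10^3 + 7·10^2 + 7·10 + 6 = 70077777776 —(−1)→ 70077777775
70077777775 —HB10→ 7·10^10 + 7·10^7 + 7·10^6 + 7·10^5 + 7·10^4 + 7·10^3 + 7·10^2 + 7·10 + 5 —bump→ 7·11^11 + 7·11^7 + 7·11^6 + 7·11^5 + 7·11^4 + 7·11^3 + 7·11^2 + 7·11 + 5 = 1997331745491 —(−1)→ 1997331745490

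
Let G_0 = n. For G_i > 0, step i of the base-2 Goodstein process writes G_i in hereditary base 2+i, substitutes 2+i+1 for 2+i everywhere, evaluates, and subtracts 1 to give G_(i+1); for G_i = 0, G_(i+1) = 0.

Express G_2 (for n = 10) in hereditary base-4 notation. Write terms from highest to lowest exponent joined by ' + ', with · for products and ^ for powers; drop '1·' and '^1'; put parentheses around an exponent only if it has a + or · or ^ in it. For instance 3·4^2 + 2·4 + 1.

10 —HB2→ 2^(2 + 1) + 2 —bump→ 3^(3 + 1) + 3 = 84 —(−1)→ 83
83 —HB3→ 3^(3 + 1) + 2 —bump→ 4^(4 + 1) + 2 = 1026 —(−1)→ 1025
1025 —HB4→ 4^(4 + 1) + 1 —bump→ 5^(5 + 1) + 1 = 15626 —(−1)→ 15625

4^(4 + 1) + 1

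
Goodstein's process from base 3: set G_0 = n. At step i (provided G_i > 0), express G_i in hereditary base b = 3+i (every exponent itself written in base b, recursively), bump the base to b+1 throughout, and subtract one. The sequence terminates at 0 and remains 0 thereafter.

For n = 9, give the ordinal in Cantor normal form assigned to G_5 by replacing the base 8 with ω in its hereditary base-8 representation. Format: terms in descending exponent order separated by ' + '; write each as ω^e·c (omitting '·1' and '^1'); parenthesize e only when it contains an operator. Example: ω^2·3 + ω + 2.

ω·2 + 7

(0) 9|_3 = 3^2 ↦ 4^2|_4 = 16 ⇒ 15
(1) 15|_4 = 3·4 + 3 ↦ 3·5 + 3|_5 = 18 ⇒ 17
(2) 17|_5 = 3·5 + 2 ↦ 3·6 + 2|_6 = 20 ⇒ 19
(3) 19|_6 = 3·6 + 1 ↦ 3·7 + 1|_7 = 22 ⇒ 21
(4) 21|_7 = 3·7 ↦ 3·8|_8 = 24 ⇒ 23
(5) 23|_8 = 2·8 + 7 ↦ 2·9 + 7|_9 = 25 ⇒ 24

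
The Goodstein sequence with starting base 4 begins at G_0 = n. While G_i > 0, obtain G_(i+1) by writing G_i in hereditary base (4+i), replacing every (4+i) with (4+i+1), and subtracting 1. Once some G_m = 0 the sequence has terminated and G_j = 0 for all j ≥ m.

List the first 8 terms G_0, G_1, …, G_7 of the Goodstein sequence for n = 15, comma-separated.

15, 17, 19, 21, 23, 24, 25, 26

base 4: 15 = 3·4 + 3; at 5: 3·5 + 3 = 18; next = 17
base 5: 17 = 3·5 + 2; at 6: 3·6 + 2 = 20; next = 19
base 6: 19 = 3·6 + 1; at 7: 3·7 + 1 = 22; next = 21
base 7: 21 = 3·7; at 8: 3·8 = 24; next = 23
base 8: 23 = 2·8 + 7; at 9: 2·9 + 7 = 25; next = 24
base 9: 24 = 2·9 + 6; at 10: 2·10 + 6 = 26; next = 25
base 10: 25 = 2·10 + 5; at 11: 2·11 + 5 = 27; next = 26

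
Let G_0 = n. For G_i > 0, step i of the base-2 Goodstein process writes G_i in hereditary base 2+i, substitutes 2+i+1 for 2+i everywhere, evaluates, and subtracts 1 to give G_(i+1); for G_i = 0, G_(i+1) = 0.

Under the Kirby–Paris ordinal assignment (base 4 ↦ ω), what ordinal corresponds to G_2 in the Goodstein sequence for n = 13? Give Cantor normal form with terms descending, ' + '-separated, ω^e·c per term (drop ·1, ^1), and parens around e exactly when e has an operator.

[0] 13 ≡ 2^(2 + 1) + 2^2 + 1 (base 2). Lift 3: 109. −1: 108.
[1] 108 ≡ 3^(3 + 1) + 3^3 (base 3). Lift 4: 1280. −1: 1279.
[2] 1279 ≡ 4^(4 + 1) + 3·4^3 + 3·4^2 + 3·4 + 3 (base 4). Lift 5: 16093. −1: 16092.

ω^(ω + 1) + ω^3·3 + ω^2·3 + ω·3 + 3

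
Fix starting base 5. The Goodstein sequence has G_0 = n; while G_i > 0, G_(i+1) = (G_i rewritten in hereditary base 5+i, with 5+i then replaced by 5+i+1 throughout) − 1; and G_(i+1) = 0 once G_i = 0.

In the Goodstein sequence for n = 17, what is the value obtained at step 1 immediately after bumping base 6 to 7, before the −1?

17 —HB5→ 3·5 + 2 —bump→ 3·6 + 2 = 20 —(−1)→ 19
19 —HB6→ 3·6 + 1 —bump→ 3·7 + 1 = 22 —(−1)→ 21

22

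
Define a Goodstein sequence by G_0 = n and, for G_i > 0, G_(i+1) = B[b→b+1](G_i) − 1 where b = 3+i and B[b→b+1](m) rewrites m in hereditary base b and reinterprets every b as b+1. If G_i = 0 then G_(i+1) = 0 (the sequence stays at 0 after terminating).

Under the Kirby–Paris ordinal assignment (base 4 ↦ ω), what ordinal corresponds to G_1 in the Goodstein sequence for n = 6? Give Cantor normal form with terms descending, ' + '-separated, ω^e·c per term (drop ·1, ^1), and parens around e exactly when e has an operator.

base 3: 6 = 2·3; at 4: 2·4 = 8; next = 7
base 4: 7 = 4 + 3; at 5: 5 + 3 = 8; next = 7

ω + 3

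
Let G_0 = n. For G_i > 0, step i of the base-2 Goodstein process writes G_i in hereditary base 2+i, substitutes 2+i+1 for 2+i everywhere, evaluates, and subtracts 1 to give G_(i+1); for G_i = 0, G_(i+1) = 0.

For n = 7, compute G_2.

259

7 —HB2→ 2^2 + 2 + 1 —bump→ 3^3 + 3 + 1 = 31 —(−1)→ 30
30 —HB3→ 3^3 + 3 —bump→ 4^4 + 4 = 260 —(−1)→ 259
259 —HB4→ 4^4 + 3 —bump→ 5^5 + 3 = 3128 —(−1)→ 3127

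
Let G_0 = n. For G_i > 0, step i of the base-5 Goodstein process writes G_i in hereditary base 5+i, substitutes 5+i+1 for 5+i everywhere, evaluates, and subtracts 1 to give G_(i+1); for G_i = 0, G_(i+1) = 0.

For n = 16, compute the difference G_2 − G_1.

G_0 = 16. HB_5(16) = 3·5 + 1. Bump = 19. G_1 = 18.
G_1 = 18. HB_6(18) = 3·6. Bump = 21. G_2 = 20.

2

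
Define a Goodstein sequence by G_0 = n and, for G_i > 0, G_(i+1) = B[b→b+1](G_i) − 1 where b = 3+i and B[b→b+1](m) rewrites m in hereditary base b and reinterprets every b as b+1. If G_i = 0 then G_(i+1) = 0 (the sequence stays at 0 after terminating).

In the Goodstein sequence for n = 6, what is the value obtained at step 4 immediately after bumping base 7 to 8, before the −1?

8

[0] 6 ≡ 2·3 (base 3). Lift 4: 8. −1: 7.
[1] 7 ≡ 4 + 3 (base 4). Lift 5: 8. −1: 7.
[2] 7 ≡ 5 + 2 (base 5). Lift 6: 8. −1: 7.
[3] 7 ≡ 6 + 1 (base 6). Lift 7: 8. −1: 7.
[4] 7 ≡ 7 (base 7). Lift 8: 8. −1: 7.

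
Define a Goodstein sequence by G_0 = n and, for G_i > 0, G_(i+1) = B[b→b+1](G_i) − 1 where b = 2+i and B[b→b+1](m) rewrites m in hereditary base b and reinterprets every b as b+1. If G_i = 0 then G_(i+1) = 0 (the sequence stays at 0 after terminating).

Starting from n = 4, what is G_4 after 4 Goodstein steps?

(0) 4|_2 = 2^2 ↦ 3^3|_3 = 27 ⇒ 26
(1) 26|_3 = 2·3^2 + 2·3 + 2 ↦ 2·4^2 + 2·4 + 2|_4 = 42 ⇒ 41
(2) 41|_4 = 2·4^2 + 2·4 + 1 ↦ 2·5^2 + 2·5 + 1|_5 = 61 ⇒ 60
(3) 60|_5 = 2·5^2 + 2·5 ↦ 2·6^2 + 2·6|_6 = 84 ⇒ 83

83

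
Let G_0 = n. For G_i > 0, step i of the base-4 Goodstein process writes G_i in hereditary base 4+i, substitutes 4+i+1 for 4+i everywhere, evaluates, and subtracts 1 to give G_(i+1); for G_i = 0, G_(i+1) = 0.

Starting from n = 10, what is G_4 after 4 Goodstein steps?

13

i=0: 10 = 2·4 + 2 (b=4); 4→5: 2·5 + 2 = 12; 12−1 = 11
i=1: 11 = 2·5 + 1 (b=5); 5→6: 2·6 + 1 = 13; 13−1 = 12
i=2: 12 = 2·6 (b=6); 6→7: 2·7 = 14; 14−1 = 13
i=3: 13 = 7 + 6 (b=7); 7→8: 8 + 6 = 14; 14−1 = 13
i=4: 13 = 8 + 5 (b=8); 8→9: 9 + 5 = 14; 14−1 = 13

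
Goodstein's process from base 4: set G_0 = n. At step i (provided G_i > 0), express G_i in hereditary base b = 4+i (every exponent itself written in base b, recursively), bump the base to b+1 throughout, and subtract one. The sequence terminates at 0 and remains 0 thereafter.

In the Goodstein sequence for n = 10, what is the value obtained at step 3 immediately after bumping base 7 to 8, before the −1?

14

(0) 10|_4 = 2·4 + 2 ↦ 2·5 + 2|_5 = 12 ⇒ 11
(1) 11|_5 = 2·5 + 1 ↦ 2·6 + 1|_6 = 13 ⇒ 12
(2) 12|_6 = 2·6 ↦ 2·7|_7 = 14 ⇒ 13
(3) 13|_7 = 7 + 6 ↦ 8 + 6|_8 = 14 ⇒ 13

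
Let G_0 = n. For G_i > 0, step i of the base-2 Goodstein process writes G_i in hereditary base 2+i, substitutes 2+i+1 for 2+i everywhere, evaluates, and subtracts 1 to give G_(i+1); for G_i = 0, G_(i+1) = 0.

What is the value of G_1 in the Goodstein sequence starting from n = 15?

111

base 2: 15 = 2^(2 + 1) + 2^2 + 2 + 1; at 3: 3^(3 + 1) + 3^3 + 3 + 1 = 112; next = 111
base 3: 111 = 3^(3 + 1) + 3^3 + 3; at 4: 4^(4 + 1) + 4^4 + 4 = 1284; next = 1283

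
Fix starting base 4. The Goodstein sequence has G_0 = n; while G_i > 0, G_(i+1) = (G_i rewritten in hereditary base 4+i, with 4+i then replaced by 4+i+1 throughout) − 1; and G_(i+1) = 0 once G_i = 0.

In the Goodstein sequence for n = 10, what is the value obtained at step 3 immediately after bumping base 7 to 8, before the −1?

14

[0] 10 ≡ 2·4 + 2 (base 4). Lift 5: 12. −1: 11.
[1] 11 ≡ 2·5 + 1 (base 5). Lift 6: 13. −1: 12.
[2] 12 ≡ 2·6 (base 6). Lift 7: 14. −1: 13.
[3] 13 ≡ 7 + 6 (base 7). Lift 8: 14. −1: 13.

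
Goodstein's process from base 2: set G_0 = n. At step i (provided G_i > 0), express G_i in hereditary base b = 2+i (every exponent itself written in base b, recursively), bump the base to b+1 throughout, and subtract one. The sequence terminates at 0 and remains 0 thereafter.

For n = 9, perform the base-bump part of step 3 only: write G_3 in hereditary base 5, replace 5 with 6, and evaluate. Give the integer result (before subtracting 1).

[0] 9 ≡ 2^(2 + 1) + 1 (base 2). Lift 3: 82. −1: 81.
[1] 81 ≡ 3^(3 + 1) (base 3). Lift 4: 1024. −1: 1023.
[2] 1023 ≡ 3·4^4 + 3·4^3 + 3·4^2 + 3·4 + 3 (base 4). Lift 5: 9843. −1: 9842.

140744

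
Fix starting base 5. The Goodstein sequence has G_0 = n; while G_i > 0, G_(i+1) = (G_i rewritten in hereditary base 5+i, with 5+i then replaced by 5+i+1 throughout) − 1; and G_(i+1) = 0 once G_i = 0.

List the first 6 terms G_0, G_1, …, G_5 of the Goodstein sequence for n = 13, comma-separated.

[0] 13 ≡ 2·5 + 3 (base 5). Lift 6: 15. −1: 14.
[1] 14 ≡ 2·6 + 2 (base 6). Lift 7: 16. −1: 15.
[2] 15 ≡ 2·7 + 1 (base 7). Lift 8: 17. −1: 16.
[3] 16 ≡ 2·8 (base 8). Lift 9: 18. −1: 17.
[4] 17 ≡ 9 + 8 (base 9). Lift 10: 18. −1: 17.

13, 14, 15, 16, 17, 17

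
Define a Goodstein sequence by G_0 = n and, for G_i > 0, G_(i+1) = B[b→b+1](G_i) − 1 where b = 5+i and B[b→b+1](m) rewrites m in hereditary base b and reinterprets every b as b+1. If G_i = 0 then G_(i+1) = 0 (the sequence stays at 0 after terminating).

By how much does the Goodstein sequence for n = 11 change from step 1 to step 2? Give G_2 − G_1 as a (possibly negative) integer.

1

G_0=11  [base 5] 2·5 + 1  →[5↦6]→  2·6 + 1 = 13  −1 ⇒ G_1=12
G_1=12  [base 6] 2·6  →[6↦7]→  2·7 = 14  −1 ⇒ G_2=13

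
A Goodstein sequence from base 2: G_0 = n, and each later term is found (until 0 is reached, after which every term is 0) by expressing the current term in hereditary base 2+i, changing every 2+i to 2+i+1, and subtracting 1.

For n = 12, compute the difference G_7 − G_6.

G_0=12  [base 2] 2^(2 + 1) + 2^2  →[2↦3]→  3^(3 + 1) + 3^3 = 108  −1 ⇒ G_1=107
G_1=107  [base 3] 3^(3 + 1) + 2·3^2 + 2·3 + 2  →[3↦4]→  4^(4 + 1) + 2·4^2 + 2·4 + 2 = 1066  −1 ⇒ G_2=1065
G_2=1065  [base 4] 4^(4 + 1) + 2·4^2 + 2·4 + 1  →[4↦5]→  5^(5 + 1) + 2·5^2 + 2·5 + 1 = 15686  −1 ⇒ G_3=15685
G_3=15685  [base 5] 5^(5 + 1) + 2·5^2 + 2·5  →[5↦6]→  6^(6 + 1) + 2·6^2 + 2·6 = 280020  −1 ⇒ G_4=280019
G_4=280019  [base 6] 6^(6 + 1) + 2·6^2 + 6 + 5  →[6↦7]→  7^(7 + 1) + 2·7^2 + 7 + 5 = 5764911  −1 ⇒ G_5=5764910
G_5=5764910  [base 7] 7^(7 + 1) + 2·7^2 + 7 + 4  →[7↦8]→  8^(8 + 1) + 2·8^2 + 8 + 4 = 134217868  −1 ⇒ G_6=134217867
G_6=134217867  [base 8] 8^(8 + 1) + 2·8^2 + 8 + 3  →[8↦9]→  9^(9 + 1) + 2·9^2 + 9 + 3 = 3486784575  −1 ⇒ G_7=3486784574

3352566707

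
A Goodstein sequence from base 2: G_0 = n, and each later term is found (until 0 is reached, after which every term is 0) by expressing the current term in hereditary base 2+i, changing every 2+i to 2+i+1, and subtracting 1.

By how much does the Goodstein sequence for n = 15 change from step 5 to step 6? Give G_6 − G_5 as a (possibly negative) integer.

144406599

G_0=15  [base 2] 2^(2 + 1) + 2^2 + 2 + 1  →[2↦3]→  3^(3 + 1) + 3^3 + 3 + 1 = 112  −1 ⇒ G_1=111
G_1=111  [base 3] 3^(3 + 1) + 3^3 + 3  →[3↦4]→  4^(4 + 1) + 4^4 + 4 = 1284  −1 ⇒ G_2=1283
G_2=1283  [base 4] 4^(4 + 1) + 4^4 + 3  →[4↦5]→  5^(5 + 1) + 5^5 + 3 = 18753  −1 ⇒ G_3=18752
G_3=18752  [base 5] 5^(5 + 1) + 5^5 + 2  →[5↦6]→  6^(6 + 1) + 6^6 + 2 = 326594  −1 ⇒ G_4=326593
G_4=326593  [base 6] 6^(6 + 1) + 6^6 + 1  →[6↦7]→  7^(7 + 1) + 7^7 + 1 = 6588345  −1 ⇒ G_5=6588344
G_5=6588344  [base 7] 7^(7 + 1) + 7^7  →[7↦8]→  8^(8 + 1) + 8^8 = 150994944  −1 ⇒ G_6=150994943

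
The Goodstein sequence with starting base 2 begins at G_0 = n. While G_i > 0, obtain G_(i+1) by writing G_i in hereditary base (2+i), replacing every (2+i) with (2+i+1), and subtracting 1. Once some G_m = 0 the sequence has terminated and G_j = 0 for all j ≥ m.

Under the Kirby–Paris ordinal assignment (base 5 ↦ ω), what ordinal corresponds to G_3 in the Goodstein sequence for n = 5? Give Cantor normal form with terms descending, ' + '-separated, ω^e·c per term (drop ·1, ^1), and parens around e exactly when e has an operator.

G_0 = 5. HB_2(5) = 2^2 + 1. Bump = 28. G_1 = 27.
G_1 = 27. HB_3(27) = 3^3. Bump = 256. G_2 = 255.
G_2 = 255. HB_4(255) = 3·4^3 + 3·4^2 + 3·4 + 3. Bump = 468. G_3 = 467.
G_3 = 467. HB_5(467) = 3·5^3 + 3·5^2 + 3·5 + 2. Bump = 776. G_4 = 775.

ω^3·3 + ω^2·3 + ω·3 + 2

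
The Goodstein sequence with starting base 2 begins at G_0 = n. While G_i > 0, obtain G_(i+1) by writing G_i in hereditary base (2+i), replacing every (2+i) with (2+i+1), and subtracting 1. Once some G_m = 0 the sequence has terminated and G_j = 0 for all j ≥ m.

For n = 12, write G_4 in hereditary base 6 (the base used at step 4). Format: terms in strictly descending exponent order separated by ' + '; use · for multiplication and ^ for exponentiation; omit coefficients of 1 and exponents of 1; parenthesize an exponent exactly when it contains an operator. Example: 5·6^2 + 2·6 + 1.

6^(6 + 1) + 2·6^2 + 6 + 5

12 —HB2→ 2^(2 + 1) + 2^2 —bump→ 3^(3 + 1) + 3^3 = 108 —(−1)→ 107
107 —HB3→ 3^(3 + 1) + 2·3^2 + 2·3 + 2 —bump→ 4^(4 + 1) + 2·4^2 + 2·4 + 2 = 1066 —(−1)→ 1065
1065 —HB4→ 4^(4 + 1) + 2·4^2 + 2·4 + 1 —bump→ 5^(5 + 1) + 2·5^2 + 2·5 + 1 = 15686 —(−1)→ 15685
15685 —HB5→ 5^(5 + 1) + 2·5^2 + 2·5 —bump→ 6^(6 + 1) + 2·6^2 + 2·6 = 280020 —(−1)→ 280019
280019 —HB6→ 6^(6 + 1) + 2·6^2 + 6 + 5 —bump→ 7^(7 + 1) + 2·7^2 + 7 + 5 = 5764911 —(−1)→ 5764910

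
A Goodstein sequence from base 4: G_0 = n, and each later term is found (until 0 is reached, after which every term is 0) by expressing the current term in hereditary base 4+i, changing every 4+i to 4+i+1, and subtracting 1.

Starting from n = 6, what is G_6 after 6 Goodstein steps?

i=0: 6 = 4 + 2 (b=4); 4→5: 5 + 2 = 7; 7−1 = 6
i=1: 6 = 5 + 1 (b=5); 5→6: 6 + 1 = 7; 7−1 = 6
i=2: 6 = 6 (b=6); 6→7: 7 = 7; 7−1 = 6
i=3: 6 = 6 (b=7); 7→8: 6 = 6; 6−1 = 5
i=4: 5 = 5 (b=8); 8→9: 5 = 5; 5−1 = 4
i=5: 4 = 4 (b=9); 9→10: 4 = 4; 4−1 = 3

3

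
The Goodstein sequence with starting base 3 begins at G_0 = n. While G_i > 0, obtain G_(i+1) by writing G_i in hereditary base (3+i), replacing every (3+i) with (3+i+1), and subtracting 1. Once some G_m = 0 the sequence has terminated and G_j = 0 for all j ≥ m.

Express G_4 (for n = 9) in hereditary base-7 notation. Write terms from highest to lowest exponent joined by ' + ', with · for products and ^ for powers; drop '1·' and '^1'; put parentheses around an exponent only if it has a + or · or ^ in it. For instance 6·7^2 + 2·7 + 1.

(0) 9|_3 = 3^2 ↦ 4^2|_4 = 16 ⇒ 15
(1) 15|_4 = 3·4 + 3 ↦ 3·5 + 3|_5 = 18 ⇒ 17
(2) 17|_5 = 3·5 + 2 ↦ 3·6 + 2|_6 = 20 ⇒ 19
(3) 19|_6 = 3·6 + 1 ↦ 3·7 + 1|_7 = 22 ⇒ 21
(4) 21|_7 = 3·7 ↦ 3·8|_8 = 24 ⇒ 23

3·7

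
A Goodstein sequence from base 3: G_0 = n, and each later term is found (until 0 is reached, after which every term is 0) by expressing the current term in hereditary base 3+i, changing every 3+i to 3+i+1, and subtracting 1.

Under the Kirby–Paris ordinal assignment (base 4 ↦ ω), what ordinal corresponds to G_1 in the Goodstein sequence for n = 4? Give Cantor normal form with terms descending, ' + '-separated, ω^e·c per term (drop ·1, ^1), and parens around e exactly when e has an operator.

ω

base 3: 4 = 3 + 1; at 4: 4 + 1 = 5; next = 4
base 4: 4 = 4; at 5: 5 = 5; next = 4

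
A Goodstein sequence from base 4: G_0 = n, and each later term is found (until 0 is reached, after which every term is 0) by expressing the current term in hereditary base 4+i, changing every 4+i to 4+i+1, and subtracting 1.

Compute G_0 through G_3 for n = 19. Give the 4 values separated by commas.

(0) 19|_4 = 4^2 + 3 ↦ 5^2 + 3|_5 = 28 ⇒ 27
(1) 27|_5 = 5^2 + 2 ↦ 6^2 + 2|_6 = 38 ⇒ 37
(2) 37|_6 = 6^2 + 1 ↦ 7^2 + 1|_7 = 50 ⇒ 49

19, 27, 37, 49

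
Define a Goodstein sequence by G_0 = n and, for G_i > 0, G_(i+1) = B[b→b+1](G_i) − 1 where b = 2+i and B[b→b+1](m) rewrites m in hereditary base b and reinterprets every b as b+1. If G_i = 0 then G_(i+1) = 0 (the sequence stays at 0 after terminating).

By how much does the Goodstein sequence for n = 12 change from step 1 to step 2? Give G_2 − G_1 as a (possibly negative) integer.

958

i=0: 12 = 2^(2 + 1) + 2^2 (b=2); 2→3: 3^(3 + 1) + 3^3 = 108; 108−1 = 107
i=1: 107 = 3^(3 + 1) + 2·3^2 + 2·3 + 2 (b=3); 3→4: 4^(4 + 1) + 2·4^2 + 2·4 + 2 = 1066; 1066−1 = 1065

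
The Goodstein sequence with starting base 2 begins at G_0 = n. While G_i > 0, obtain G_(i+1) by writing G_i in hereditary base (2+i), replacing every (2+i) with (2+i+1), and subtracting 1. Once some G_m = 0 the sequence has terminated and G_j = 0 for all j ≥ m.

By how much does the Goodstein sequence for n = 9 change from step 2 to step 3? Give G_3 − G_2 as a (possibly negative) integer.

G_0 = 9. HB_2(9) = 2^(2 + 1) + 1. Bump = 82. G_1 = 81.
G_1 = 81. HB_3(81) = 3^(3 + 1). Bump = 1024. G_2 = 1023.
G_2 = 1023. HB_4(1023) = 3·4^4 + 3·4^3 + 3·4^2 + 3·4 + 3. Bump = 9843. G_3 = 9842.

8819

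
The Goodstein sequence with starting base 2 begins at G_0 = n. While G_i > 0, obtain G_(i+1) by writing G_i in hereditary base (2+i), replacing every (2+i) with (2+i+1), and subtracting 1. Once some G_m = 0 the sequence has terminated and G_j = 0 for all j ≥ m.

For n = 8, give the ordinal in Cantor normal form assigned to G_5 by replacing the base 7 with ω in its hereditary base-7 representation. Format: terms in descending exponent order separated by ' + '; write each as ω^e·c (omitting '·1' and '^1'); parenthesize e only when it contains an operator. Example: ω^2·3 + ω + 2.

ω^ω·2 + ω^2·2 + ω + 4

i=0: 8 = 2^(2 + 1) (b=2); 2→3: 3^(3 + 1) = 81; 81−1 = 80
i=1: 80 = 2·3^3 + 2·3^2 + 2·3 + 2 (b=3); 3→4: 2·4^4 + 2·4^2 + 2·4 + 2 = 554; 554−1 = 553
i=2: 553 = 2·4^4 + 2·4^2 + 2·4 + 1 (b=4); 4→5: 2·5^5 + 2·5^2 + 2·5 + 1 = 6311; 6311−1 = 6310
i=3: 6310 = 2·5^5 + 2·5^2 + 2·5 (b=5); 5→6: 2·6^6 + 2·6^2 + 2·6 = 93396; 93396−1 = 93395
i=4: 93395 = 2·6^6 + 2·6^2 + 6 + 5 (b=6); 6→7: 2·7^7 + 2·7^2 + 7 + 5 = 1647196; 1647196−1 = 1647195
i=5: 1647195 = 2·7^7 + 2·7^2 + 7 + 4 (b=7); 7→8: 2·8^8 + 2·8^2 + 8 + 4 = 33554572; 33554572−1 = 33554571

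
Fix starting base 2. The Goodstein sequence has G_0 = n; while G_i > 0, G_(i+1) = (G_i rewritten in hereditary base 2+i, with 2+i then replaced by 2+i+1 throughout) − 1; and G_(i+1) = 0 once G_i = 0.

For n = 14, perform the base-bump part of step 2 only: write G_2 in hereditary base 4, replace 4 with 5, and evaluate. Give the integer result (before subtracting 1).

14 —HB2→ 2^(2 + 1) + 2^2 + 2 —bump→ 3^(3 + 1) + 3^3 + 3 = 111 —(−1)→ 110
110 —HB3→ 3^(3 + 1) + 3^3 + 2 —bump→ 4^(4 + 1) + 4^4 + 2 = 1282 —(−1)→ 1281
1281 —HB4→ 4^(4 + 1) + 4^4 + 1 —bump→ 5^(5 + 1) + 5^5 + 1 = 18751 —(−1)→ 18750

18751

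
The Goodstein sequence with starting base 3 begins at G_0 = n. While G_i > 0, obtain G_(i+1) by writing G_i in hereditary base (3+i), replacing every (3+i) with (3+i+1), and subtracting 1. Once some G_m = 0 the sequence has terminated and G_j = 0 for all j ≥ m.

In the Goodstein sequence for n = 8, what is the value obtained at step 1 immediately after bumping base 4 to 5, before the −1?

11

[0] 8 ≡ 2·3 + 2 (base 3). Lift 4: 10. −1: 9.
[1] 9 ≡ 2·4 + 1 (base 4). Lift 5: 11. −1: 10.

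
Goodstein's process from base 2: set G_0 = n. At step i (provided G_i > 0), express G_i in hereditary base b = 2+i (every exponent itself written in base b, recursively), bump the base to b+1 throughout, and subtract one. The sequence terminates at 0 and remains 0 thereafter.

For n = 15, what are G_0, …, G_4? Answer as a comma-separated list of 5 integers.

G_0 = 15. HB_2(15) = 2^(2 + 1) + 2^2 + 2 + 1. Bump = 112. G_1 = 111.
G_1 = 111. HB_3(111) = 3^(3 + 1) + 3^3 + 3. Bump = 1284. G_2 = 1283.
G_2 = 1283. HB_4(1283) = 4^(4 + 1) + 4^4 + 3. Bump = 18753. G_3 = 18752.
G_3 = 18752. HB_5(18752) = 5^(5 + 1) + 5^5 + 2. Bump = 326594. G_4 = 326593.

15, 111, 1283, 18752, 326593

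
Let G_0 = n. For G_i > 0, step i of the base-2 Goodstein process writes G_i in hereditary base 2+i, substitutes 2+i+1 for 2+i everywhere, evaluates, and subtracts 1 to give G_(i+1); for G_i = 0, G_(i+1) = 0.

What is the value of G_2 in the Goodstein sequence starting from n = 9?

G_0 = 9. HB_2(9) = 2^(2 + 1) + 1. Bump = 82. G_1 = 81.
G_1 = 81. HB_3(81) = 3^(3 + 1). Bump = 1024. G_2 = 1023.
G_2 = 1023. HB_4(1023) = 3·4^4 + 3·4^3 + 3·4^2 + 3·4 + 3. Bump = 9843. G_3 = 9842.

1023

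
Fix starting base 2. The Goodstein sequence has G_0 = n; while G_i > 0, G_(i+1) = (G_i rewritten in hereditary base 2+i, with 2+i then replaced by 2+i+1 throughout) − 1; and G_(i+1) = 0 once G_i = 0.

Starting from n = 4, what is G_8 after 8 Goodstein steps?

step 0: 4 = 2^2; sub 3 for 2: 3^3; = 27; G_1 = 27−1 = 26
step 1: 26 = 2·3^2 + 2·3 + 2; sub 4 for 3: 2·4^2 + 2·4 + 2; = 42; G_2 = 42−1 = 41
step 2: 41 = 2·4^2 + 2·4 + 1; sub 5 for 4: 2·5^2 + 2·5 + 1; = 61; G_3 = 61−1 = 60
step 3: 60 = 2·5^2 + 2·5; sub 6 for 5: 2·6^2 + 2·6; = 84; G_4 = 84−1 = 83
step 4: 83 = 2·6^2 + 6 + 5; sub 7 for 6: 2·7^2 + 7 + 5; = 110; G_5 = 110−1 = 109
step 5: 109 = 2·7^2 + 7 + 4; sub 8 for 7: 2·8^2 + 8 + 4; = 140; G_6 = 140−1 = 139
step 6: 139 = 2·8^2 + 8 + 3; sub 9 for 8: 2·9^2 + 9 + 3; = 174; G_7 = 174−1 = 173
step 7: 173 = 2·9^2 + 9 + 2; sub 10 for 9: 2·10^2 + 10 + 2; = 212; G_8 = 212−1 = 211
step 8: 211 = 2·10^2 + 10 + 1; sub 11 for 10: 2·11^2 + 11 + 1; = 254; G_9 = 254−1 = 253

211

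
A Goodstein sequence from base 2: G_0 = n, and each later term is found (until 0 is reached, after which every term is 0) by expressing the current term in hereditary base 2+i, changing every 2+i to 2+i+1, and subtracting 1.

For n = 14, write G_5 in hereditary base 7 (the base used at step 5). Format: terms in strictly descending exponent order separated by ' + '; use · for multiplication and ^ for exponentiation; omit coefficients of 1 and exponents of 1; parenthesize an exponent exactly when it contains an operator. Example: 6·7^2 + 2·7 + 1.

7^(7 + 1) + 5·7^5 + 5·7^4 + 5·7^3 + 5·7^2 + 5·7 + 4

[0] 14 ≡ 2^(2 + 1) + 2^2 + 2 (base 2). Lift 3: 111. −1: 110.
[1] 110 ≡ 3^(3 + 1) + 3^3 + 2 (base 3). Lift 4: 1282. −1: 1281.
[2] 1281 ≡ 4^(4 + 1) + 4^4 + 1 (base 4). Lift 5: 18751. −1: 18750.
[3] 18750 ≡ 5^(5 + 1) + 5^5 (base 5). Lift 6: 326592. −1: 326591.
[4] 326591 ≡ 6^(6 + 1) + 5·6^5 + 5·6^4 + 5·6^3 + 5·6^2 + 5·6 + 5 (base 6). Lift 7: 5862841. −1: 5862840.
[5] 5862840 ≡ 7^(7 + 1) + 5·7^5 + 5·7^4 + 5·7^3 + 5·7^2 + 5·7 + 4 (base 7). Lift 8: 134404972. −1: 134404971.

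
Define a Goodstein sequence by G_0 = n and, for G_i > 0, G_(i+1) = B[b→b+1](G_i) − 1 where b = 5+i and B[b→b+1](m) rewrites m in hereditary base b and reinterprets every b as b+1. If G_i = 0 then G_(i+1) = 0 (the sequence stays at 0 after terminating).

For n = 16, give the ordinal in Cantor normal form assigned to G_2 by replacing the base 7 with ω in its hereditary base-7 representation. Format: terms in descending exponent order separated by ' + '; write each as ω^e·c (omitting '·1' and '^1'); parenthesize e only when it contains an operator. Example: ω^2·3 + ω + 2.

ω·2 + 6

i=0: 16 = 3·5 + 1 (b=5); 5→6: 3·6 + 1 = 19; 19−1 = 18
i=1: 18 = 3·6 (b=6); 6→7: 3·7 = 21; 21−1 = 20
i=2: 20 = 2·7 + 6 (b=7); 7→8: 2·8 + 6 = 22; 22−1 = 21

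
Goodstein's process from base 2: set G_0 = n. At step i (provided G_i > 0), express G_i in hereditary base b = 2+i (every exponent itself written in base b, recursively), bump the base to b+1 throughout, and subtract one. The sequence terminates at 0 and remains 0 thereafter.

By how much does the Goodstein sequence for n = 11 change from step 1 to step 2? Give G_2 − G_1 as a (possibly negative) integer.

(0) 11|_2 = 2^(2 + 1) + 2 + 1 ↦ 3^(3 + 1) + 3 + 1|_3 = 85 ⇒ 84
(1) 84|_3 = 3^(3 + 1) + 3 ↦ 4^(4 + 1) + 4|_4 = 1028 ⇒ 1027

943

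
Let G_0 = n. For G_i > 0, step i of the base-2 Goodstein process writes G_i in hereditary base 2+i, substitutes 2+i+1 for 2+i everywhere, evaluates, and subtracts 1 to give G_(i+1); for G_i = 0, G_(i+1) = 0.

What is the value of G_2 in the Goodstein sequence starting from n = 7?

259

G_0 = 7. HB_2(7) = 2^2 + 2 + 1. Bump = 31. G_1 = 30.
G_1 = 30. HB_3(30) = 3^3 + 3. Bump = 260. G_2 = 259.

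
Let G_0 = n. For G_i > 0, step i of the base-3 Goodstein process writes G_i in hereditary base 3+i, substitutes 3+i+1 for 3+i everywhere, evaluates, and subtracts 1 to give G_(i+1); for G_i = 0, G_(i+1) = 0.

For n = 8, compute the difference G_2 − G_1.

1

8 —HB3→ 2·3 + 2 —bump→ 2·4 + 2 = 10 —(−1)→ 9
9 —HB4→ 2·4 + 1 —bump→ 2·5 + 1 = 11 —(−1)→ 10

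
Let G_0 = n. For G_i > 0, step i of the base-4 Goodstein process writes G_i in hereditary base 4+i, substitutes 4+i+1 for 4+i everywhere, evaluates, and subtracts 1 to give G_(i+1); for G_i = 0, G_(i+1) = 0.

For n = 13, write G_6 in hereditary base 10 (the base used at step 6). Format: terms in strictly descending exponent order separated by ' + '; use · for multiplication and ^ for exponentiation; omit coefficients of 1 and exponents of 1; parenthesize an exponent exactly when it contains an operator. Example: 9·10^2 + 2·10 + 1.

2·10 + 1

step 0: 13 = 3·4 + 1; sub 5 for 4: 3·5 + 1; = 16; G_1 = 16−1 = 15
step 1: 15 = 3·5; sub 6 for 5: 3·6; = 18; G_2 = 18−1 = 17
step 2: 17 = 2·6 + 5; sub 7 for 6: 2·7 + 5; = 19; G_3 = 19−1 = 18
step 3: 18 = 2·7 + 4; sub 8 for 7: 2·8 + 4; = 20; G_4 = 20−1 = 19
step 4: 19 = 2·8 + 3; sub 9 for 8: 2·9 + 3; = 21; G_5 = 21−1 = 20
step 5: 20 = 2·9 + 2; sub 10 for 9: 2·10 + 2; = 22; G_6 = 22−1 = 21
step 6: 21 = 2·10 + 1; sub 11 for 10: 2·11 + 1; = 23; G_7 = 23−1 = 22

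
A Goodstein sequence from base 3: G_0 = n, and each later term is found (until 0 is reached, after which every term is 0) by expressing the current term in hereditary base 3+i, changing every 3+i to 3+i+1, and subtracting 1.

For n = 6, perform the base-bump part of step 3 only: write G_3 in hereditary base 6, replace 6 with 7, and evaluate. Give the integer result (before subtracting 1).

8

6 —HB3→ 2·3 —bump→ 2·4 = 8 —(−1)→ 7
7 —HB4→ 4 + 3 —bump→ 5 + 3 = 8 —(−1)→ 7
7 —HB5→ 5 + 2 —bump→ 6 + 2 = 8 —(−1)→ 7
7 —HB6→ 6 + 1 —bump→ 7 + 1 = 8 —(−1)→ 7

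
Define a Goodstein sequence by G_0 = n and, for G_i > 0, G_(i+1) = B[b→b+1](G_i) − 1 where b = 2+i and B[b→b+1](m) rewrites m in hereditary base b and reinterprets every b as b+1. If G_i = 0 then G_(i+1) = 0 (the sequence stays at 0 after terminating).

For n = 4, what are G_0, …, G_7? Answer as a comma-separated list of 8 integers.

4, 26, 41, 60, 83, 109, 139, 173

(0) 4|_2 = 2^2 ↦ 3^3|_3 = 27 ⇒ 26
(1) 26|_3 = 2·3^2 + 2·3 + 2 ↦ 2·4^2 + 2·4 + 2|_4 = 42 ⇒ 41
(2) 41|_4 = 2·4^2 + 2·4 + 1 ↦ 2·5^2 + 2·5 + 1|_5 = 61 ⇒ 60
(3) 60|_5 = 2·5^2 + 2·5 ↦ 2·6^2 + 2·6|_6 = 84 ⇒ 83
(4) 83|_6 = 2·6^2 + 6 + 5 ↦ 2·7^2 + 7 + 5|_7 = 110 ⇒ 109
(5) 109|_7 = 2·7^2 + 7 + 4 ↦ 2·8^2 + 8 + 4|_8 = 140 ⇒ 139
(6) 139|_8 = 2·8^2 + 8 + 3 ↦ 2·9^2 + 9 + 3|_9 = 174 ⇒ 173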